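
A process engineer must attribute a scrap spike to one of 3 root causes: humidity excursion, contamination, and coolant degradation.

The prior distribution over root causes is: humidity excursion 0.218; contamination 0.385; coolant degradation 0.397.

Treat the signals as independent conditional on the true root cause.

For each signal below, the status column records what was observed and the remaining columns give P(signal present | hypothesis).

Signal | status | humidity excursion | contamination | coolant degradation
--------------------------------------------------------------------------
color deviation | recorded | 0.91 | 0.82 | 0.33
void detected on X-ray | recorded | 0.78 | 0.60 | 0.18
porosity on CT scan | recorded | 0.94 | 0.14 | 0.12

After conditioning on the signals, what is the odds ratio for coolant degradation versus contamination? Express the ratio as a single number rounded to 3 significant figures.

0.107

Unnormalized posterior weight (prior times the signal likelihoods) for each of the two hypotheses:
  coolant degradation: 0.397 × 0.33 × 0.18 × 0.12 = 0.0028298
  contamination: 0.385 × 0.82 × 0.60 × 0.14 = 0.026519
Odds(coolant degradation : contamination) = 0.0028298 / 0.026519 ≈ 0.107.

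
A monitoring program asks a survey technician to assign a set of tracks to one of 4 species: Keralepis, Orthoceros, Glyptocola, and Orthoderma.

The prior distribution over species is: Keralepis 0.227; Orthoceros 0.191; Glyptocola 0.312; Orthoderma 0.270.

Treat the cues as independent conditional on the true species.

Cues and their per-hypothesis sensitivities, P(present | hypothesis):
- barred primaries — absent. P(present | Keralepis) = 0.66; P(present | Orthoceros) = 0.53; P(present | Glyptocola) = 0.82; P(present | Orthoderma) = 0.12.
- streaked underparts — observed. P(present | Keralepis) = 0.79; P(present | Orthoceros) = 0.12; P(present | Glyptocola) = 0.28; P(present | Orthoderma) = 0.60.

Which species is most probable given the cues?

Orthoderma

By Bayes' rule with conditional independence, the unnormalized weight for each hypothesis is prior × ∏ likelihoods (using 1 − P(present | H) for each absent cue):
  Keralepis: 0.227 × (1 − 0.66) × 0.79 = 0.060972
  Orthoceros: 0.191 × (1 − 0.53) × 0.12 = 0.010772
  Glyptocola: 0.312 × (1 − 0.82) × 0.28 = 0.015725
  Orthoderma: 0.270 × (1 − 0.12) × 0.60 = 0.14256
Normalizing constant Z = 0.060972 + 0.010772 + 0.015725 + 0.14256 = 0.23003.
P(Keralepis | evidence) ≈ 0.060972 / 0.23003 ≈ 0.265
P(Orthoceros | evidence) ≈ 0.010772 / 0.23003 ≈ 0.047
P(Glyptocola | evidence) ≈ 0.015725 / 0.23003 ≈ 0.068
P(Orthoderma | evidence) ≈ 0.14256 / 0.23003 ≈ 0.620
The largest is 0.620, so Orthoderma is most probable.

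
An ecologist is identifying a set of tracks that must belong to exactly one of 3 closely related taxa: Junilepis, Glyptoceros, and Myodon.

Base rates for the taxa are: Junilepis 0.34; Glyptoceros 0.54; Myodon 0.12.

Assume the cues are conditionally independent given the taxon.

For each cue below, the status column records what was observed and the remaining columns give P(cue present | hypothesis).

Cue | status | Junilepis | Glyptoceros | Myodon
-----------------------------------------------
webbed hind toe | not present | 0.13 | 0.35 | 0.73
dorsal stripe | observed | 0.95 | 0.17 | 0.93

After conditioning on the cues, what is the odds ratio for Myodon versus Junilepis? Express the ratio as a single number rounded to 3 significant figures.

Posterior odds equal prior odds times the likelihood ratio; only the two competing hypotheses matter (using 1 − P(present | H) for each absent cue).
  Myodon: 0.12 × (1 − 0.73) × 0.93 = 0.030132
  Junilepis: 0.34 × (1 − 0.13) × 0.95 = 0.28101
Odds(Myodon : Junilepis) = 0.030132 / 0.28101 ≈ 0.107.

0.107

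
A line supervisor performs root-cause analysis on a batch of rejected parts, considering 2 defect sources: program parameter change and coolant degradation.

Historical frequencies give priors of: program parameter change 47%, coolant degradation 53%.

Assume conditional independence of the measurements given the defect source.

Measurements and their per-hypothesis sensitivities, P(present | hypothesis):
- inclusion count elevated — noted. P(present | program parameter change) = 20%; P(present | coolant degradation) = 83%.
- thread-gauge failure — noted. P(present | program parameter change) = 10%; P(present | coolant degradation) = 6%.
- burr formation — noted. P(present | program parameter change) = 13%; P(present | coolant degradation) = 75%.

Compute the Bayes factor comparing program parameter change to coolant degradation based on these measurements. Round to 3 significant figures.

The Bayes factor is the ratio of the joint likelihoods of the measurement pattern under the two hypotheses.
  program parameter change: 0.20 × 0.10 × 0.13 = 0.0026
  coolant degradation: 0.83 × 0.06 × 0.75 = 0.03735
Bayes factor = 0.0026 / 0.03735 ≈ 0.0696

0.0696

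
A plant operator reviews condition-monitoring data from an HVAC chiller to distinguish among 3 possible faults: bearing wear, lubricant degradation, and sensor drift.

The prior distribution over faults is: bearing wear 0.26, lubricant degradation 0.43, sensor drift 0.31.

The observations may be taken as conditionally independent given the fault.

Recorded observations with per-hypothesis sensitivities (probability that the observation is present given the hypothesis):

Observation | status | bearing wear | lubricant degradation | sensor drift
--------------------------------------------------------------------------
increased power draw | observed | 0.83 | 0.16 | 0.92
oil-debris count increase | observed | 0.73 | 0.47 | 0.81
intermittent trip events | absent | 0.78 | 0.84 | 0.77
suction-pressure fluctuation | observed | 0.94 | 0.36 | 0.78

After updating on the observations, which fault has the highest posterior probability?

sensor drift

For each hypothesis, the unnormalized posterior weight is prior × product of the observation likelihoods (using 1 − P(present | H) for each absent observation):
  bearing wear: 0.26 × 0.83 × 0.73 × (1 − 0.78) × 0.94 = 0.032578
  lubricant degradation: 0.43 × 0.16 × 0.47 × (1 − 0.84) × 0.36 = 0.0018626
  sensor drift: 0.31 × 0.92 × 0.81 × (1 − 0.77) × 0.78 = 0.041444
The unnormalized weights sum to 0.075884.
P(bearing wear | evidence) ≈ 0.032578 / 0.075884 ≈ 0.429
P(lubricant degradation | evidence) ≈ 0.0018626 / 0.075884 ≈ 0.025
P(sensor drift | evidence) ≈ 0.041444 / 0.075884 ≈ 0.546
The largest is 0.546, so sensor drift is most probable.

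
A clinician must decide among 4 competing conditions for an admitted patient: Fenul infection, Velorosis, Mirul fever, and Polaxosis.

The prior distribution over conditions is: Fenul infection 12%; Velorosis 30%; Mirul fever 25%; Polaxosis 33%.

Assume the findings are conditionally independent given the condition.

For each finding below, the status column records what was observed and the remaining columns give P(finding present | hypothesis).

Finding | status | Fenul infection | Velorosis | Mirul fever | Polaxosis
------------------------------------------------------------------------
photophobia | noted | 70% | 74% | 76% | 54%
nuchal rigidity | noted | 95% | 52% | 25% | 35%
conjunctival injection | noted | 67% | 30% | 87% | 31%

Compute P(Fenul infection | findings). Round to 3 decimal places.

By Bayes' rule with conditional independence, the unnormalized weight for each hypothesis is prior × ∏ likelihoods:
  Fenul infection: 0.12 × 0.70 × 0.95 × 0.67 = 0.053466
  Velorosis: 0.30 × 0.74 × 0.52 × 0.30 = 0.034632
  Mirul fever: 0.25 × 0.76 × 0.25 × 0.87 = 0.041325
  Polaxosis: 0.33 × 0.54 × 0.35 × 0.31 = 0.019335
The unnormalized weights sum to 0.14876.
P(Fenul infection | evidence) = 0.053466 / 0.14876 ≈ 0.359.

0.359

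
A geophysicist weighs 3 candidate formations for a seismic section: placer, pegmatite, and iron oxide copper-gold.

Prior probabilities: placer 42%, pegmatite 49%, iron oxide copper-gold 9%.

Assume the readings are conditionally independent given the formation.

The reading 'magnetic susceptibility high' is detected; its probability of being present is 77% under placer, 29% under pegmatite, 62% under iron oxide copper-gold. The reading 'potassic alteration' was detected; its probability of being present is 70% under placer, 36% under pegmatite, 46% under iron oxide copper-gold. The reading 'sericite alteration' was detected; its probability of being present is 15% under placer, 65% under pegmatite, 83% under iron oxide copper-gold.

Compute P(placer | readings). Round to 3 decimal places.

For each hypothesis, the unnormalized posterior weight is prior × product of the reading likelihoods:
  placer: 0.42 × 0.77 × 0.70 × 0.15 = 0.033957
  pegmatite: 0.49 × 0.29 × 0.36 × 0.65 = 0.033251
  iron oxide copper-gold: 0.09 × 0.62 × 0.46 × 0.83 = 0.021304
Normalizing constant Z = 0.033957 + 0.033251 + 0.021304 = 0.088513.
P(placer | evidence) = 0.033957 / 0.088513 ≈ 0.384.

0.384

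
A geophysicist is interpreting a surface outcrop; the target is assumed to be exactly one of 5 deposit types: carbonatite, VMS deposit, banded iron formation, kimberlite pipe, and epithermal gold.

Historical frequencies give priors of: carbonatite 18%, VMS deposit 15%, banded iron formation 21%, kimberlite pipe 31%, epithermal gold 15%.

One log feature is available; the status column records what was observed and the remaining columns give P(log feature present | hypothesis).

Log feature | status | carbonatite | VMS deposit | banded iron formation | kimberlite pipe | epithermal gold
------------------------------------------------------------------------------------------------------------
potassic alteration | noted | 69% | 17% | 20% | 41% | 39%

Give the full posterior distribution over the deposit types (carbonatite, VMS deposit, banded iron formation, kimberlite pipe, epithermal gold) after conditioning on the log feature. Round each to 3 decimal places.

0.329, 0.068, 0.111, 0.337, 0.155

For each hypothesis, the unnormalized posterior weight is prior × likelihood:
  carbonatite: 0.18 × 0.69 = 0.1242
  VMS deposit: 0.15 × 0.17 = 0.0255
  banded iron formation: 0.21 × 0.20 = 0.042
  kimberlite pipe: 0.31 × 0.41 = 0.1271
  epithermal gold: 0.15 × 0.39 = 0.0585
Marginal likelihood of the evidence = 0.3773.
P(carbonatite | evidence) = 0.1242 / 0.3773 ≈ 0.329
P(VMS deposit | evidence) = 0.0255 / 0.3773 ≈ 0.068
P(banded iron formation | evidence) = 0.042 / 0.3773 ≈ 0.111
P(kimberlite pipe | evidence) = 0.1271 / 0.3773 ≈ 0.337
P(epithermal gold | evidence) = 0.0585 / 0.3773 ≈ 0.155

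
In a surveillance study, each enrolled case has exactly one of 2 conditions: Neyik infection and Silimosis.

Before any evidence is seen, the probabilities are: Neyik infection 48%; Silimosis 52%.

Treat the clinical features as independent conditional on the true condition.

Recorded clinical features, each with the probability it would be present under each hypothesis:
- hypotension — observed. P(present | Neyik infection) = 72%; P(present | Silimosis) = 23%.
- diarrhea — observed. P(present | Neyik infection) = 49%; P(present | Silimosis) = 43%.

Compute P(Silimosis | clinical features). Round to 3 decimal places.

0.233

Multiply each prior by the joint likelihood of the clinical feature pattern:
  Neyik infection: 0.48 × 0.72 × 0.49 = 0.16934
  Silimosis: 0.52 × 0.23 × 0.43 = 0.051428
The unnormalized weights sum to 0.22077.
P(Silimosis | evidence) = 0.051428 / 0.22077 ≈ 0.233.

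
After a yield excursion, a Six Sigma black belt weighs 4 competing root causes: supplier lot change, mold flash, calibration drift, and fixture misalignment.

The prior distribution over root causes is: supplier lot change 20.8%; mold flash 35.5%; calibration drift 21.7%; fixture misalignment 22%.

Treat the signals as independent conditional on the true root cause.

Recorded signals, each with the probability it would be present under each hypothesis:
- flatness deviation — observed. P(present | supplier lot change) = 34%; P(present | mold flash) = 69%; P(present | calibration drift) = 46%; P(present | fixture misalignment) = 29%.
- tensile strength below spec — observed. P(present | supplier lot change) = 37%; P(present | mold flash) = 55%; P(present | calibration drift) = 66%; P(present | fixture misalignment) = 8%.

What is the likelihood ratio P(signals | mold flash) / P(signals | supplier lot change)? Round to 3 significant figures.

3.02

The Bayes factor is the ratio of the joint likelihoods of the signal pattern under the two hypotheses.
  mold flash: 0.69 × 0.55 = 0.3795
  supplier lot change: 0.34 × 0.37 = 0.1258
Bayes factor = 0.3795 / 0.1258 ≈ 3.02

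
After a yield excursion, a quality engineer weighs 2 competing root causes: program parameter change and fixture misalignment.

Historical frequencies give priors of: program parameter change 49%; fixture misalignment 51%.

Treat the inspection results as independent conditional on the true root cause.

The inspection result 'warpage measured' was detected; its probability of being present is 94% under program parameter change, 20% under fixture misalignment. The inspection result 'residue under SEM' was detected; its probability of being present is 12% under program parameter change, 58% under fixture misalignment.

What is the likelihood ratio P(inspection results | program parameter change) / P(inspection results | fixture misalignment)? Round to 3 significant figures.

0.972

Take the product of per-inspection result likelihoods under each hypothesis, then divide.
  program parameter change: 0.94 × 0.12 = 0.1128
  fixture misalignment: 0.20 × 0.58 = 0.116
Bayes factor = 0.1128 / 0.116 ≈ 0.972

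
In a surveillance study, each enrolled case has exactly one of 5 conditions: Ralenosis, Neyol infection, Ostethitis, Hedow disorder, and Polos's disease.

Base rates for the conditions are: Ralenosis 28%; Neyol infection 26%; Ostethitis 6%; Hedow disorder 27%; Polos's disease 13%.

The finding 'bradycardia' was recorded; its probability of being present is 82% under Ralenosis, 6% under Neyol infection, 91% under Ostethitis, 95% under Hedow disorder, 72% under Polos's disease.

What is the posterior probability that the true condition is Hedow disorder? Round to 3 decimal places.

By Bayes' rule, the unnormalized weight for each hypothesis is prior × likelihood:
  Ralenosis: 0.28 × 0.82 = 0.2296
  Neyol infection: 0.26 × 0.06 = 0.0156
  Ostethitis: 0.06 × 0.91 = 0.0546
  Hedow disorder: 0.27 × 0.95 = 0.2565
  Polos's disease: 0.13 × 0.72 = 0.0936
Marginal likelihood of the evidence = 0.6499.
P(Hedow disorder | evidence) = 0.2565 / 0.6499 ≈ 0.395.

0.395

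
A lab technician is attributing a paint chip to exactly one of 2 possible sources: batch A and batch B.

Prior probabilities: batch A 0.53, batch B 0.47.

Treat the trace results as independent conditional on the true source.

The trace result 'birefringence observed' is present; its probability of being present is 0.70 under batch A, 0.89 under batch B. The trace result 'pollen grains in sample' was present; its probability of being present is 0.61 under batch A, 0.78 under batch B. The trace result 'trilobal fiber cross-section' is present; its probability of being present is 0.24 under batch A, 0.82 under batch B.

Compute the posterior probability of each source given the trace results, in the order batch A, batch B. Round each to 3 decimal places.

0.169, 0.831

Multiply each prior by the joint likelihood of the trace result pattern:
  batch A: 0.53 × 0.70 × 0.61 × 0.24 = 0.054314
  batch B: 0.47 × 0.89 × 0.78 × 0.82 = 0.26754
The unnormalized weights sum to 0.32186.
P(batch A | evidence) = 0.054314 / 0.32186 ≈ 0.169
P(batch B | evidence) = 0.26754 / 0.32186 ≈ 0.831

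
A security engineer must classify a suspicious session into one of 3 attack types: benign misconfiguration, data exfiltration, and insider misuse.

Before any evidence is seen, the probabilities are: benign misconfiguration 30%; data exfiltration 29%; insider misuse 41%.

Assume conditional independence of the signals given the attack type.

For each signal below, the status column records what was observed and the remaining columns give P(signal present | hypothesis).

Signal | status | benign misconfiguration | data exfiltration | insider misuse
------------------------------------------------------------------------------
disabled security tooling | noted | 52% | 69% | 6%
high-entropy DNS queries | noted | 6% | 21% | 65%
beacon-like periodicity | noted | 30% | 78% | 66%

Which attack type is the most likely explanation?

Multiply each prior by the joint likelihood of the signal pattern:
  benign misconfiguration: 0.30 × 0.52 × 0.06 × 0.30 = 0.002808
  data exfiltration: 0.29 × 0.69 × 0.21 × 0.78 = 0.032776
  insider misuse: 0.41 × 0.06 × 0.65 × 0.66 = 0.010553
Marginal likelihood of the evidence = 0.046138.
P(benign misconfiguration | evidence) ≈ 0.002808 / 0.046138 ≈ 0.061
P(data exfiltration | evidence) ≈ 0.032776 / 0.046138 ≈ 0.710
P(insider misuse | evidence) ≈ 0.010553 / 0.046138 ≈ 0.229
The largest is 0.710, so data exfiltration is most probable.

data exfiltration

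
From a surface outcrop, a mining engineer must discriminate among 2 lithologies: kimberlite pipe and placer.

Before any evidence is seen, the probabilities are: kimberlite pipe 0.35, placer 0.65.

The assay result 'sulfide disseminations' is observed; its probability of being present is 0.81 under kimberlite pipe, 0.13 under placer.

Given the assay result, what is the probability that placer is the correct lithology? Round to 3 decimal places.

Multiply each prior by the likelihood of the assay result:
  kimberlite pipe: 0.35 × 0.81 = 0.2835
  placer: 0.65 × 0.13 = 0.0845
Marginal likelihood of the evidence = 0.368.
P(placer | evidence) = 0.0845 / 0.368 ≈ 0.230.

0.230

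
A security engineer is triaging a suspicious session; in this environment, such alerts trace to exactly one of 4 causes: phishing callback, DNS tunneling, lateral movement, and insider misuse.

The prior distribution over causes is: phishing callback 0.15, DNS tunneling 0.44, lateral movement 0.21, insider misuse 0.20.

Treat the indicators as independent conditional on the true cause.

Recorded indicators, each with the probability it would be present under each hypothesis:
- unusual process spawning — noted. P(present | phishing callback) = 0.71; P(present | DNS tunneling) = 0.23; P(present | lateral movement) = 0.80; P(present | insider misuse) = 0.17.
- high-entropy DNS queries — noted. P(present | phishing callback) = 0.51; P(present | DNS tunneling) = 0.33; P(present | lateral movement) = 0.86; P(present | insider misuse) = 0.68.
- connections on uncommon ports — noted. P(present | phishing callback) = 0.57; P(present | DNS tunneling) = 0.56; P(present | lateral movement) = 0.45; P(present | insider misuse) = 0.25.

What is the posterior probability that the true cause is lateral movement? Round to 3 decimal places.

Multiply each prior by the joint likelihood of the indicator pattern:
  phishing callback: 0.15 × 0.71 × 0.51 × 0.57 = 0.03096
  DNS tunneling: 0.44 × 0.23 × 0.33 × 0.56 = 0.018702
  lateral movement: 0.21 × 0.80 × 0.86 × 0.45 = 0.065016
  insider misuse: 0.20 × 0.17 × 0.68 × 0.25 = 0.00578
The unnormalized weights sum to 0.12046.
P(lateral movement | evidence) = 0.065016 / 0.12046 ≈ 0.540.

0.540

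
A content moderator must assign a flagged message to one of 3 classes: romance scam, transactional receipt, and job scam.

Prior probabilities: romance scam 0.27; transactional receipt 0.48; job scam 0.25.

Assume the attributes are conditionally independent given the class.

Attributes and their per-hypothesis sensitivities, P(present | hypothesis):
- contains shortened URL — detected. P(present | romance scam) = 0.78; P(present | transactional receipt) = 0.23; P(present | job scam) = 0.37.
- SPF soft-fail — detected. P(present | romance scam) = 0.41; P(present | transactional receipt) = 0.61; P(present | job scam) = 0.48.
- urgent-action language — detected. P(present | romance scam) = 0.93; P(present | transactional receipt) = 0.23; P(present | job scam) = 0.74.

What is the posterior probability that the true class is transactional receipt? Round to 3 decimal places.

Multiply each prior by the joint likelihood of the attribute pattern:
  romance scam: 0.27 × 0.78 × 0.41 × 0.93 = 0.080302
  transactional receipt: 0.48 × 0.23 × 0.61 × 0.23 = 0.015489
  job scam: 0.25 × 0.37 × 0.48 × 0.74 = 0.032856
The unnormalized weights sum to 0.12865.
P(transactional receipt | evidence) = 0.015489 / 0.12865 ≈ 0.120.

0.120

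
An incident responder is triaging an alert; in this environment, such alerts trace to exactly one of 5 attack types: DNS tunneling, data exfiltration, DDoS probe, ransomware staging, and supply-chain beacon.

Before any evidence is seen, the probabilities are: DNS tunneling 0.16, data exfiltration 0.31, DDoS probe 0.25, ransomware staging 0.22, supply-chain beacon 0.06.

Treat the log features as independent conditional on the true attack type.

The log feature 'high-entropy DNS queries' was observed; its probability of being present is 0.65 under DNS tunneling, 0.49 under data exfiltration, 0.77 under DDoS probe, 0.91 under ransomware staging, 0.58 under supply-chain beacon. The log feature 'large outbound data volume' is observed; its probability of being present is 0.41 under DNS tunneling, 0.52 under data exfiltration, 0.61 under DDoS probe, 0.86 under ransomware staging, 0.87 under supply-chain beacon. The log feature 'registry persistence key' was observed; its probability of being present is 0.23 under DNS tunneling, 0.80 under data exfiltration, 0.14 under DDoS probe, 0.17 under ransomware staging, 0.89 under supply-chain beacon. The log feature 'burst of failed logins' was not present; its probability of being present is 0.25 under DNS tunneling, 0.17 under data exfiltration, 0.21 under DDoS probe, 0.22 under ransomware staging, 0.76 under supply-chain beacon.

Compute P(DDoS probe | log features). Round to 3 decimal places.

0.127

For each hypothesis, the unnormalized posterior weight is prior × product of the log feature likelihoods (using 1 − P(present | H) for each absent log feature):
  DNS tunneling: 0.16 × 0.65 × 0.41 × 0.23 × (1 − 0.25) = 0.0073554
  data exfiltration: 0.31 × 0.49 × 0.52 × 0.80 × (1 − 0.17) = 0.052448
  DDoS probe: 0.25 × 0.77 × 0.61 × 0.14 × (1 − 0.21) = 0.012987
  ransomware staging: 0.22 × 0.91 × 0.86 × 0.17 × (1 − 0.22) = 0.02283
  supply-chain beacon: 0.06 × 0.58 × 0.87 × 0.89 × (1 − 0.76) = 0.006467
Normalizing constant Z = 0.0073554 + 0.052448 + 0.012987 + 0.02283 + 0.006467 = 0.10209.
P(DDoS probe | evidence) = 0.012987 / 0.10209 ≈ 0.127.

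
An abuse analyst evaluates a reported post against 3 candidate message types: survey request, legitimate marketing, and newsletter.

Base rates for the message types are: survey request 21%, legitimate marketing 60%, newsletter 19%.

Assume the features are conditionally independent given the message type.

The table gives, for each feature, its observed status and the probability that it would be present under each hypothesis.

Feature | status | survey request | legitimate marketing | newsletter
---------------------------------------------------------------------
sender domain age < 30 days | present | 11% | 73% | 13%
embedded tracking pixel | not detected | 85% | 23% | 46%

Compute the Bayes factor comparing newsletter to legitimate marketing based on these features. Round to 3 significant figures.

The Bayes factor is the ratio of the joint likelihoods of the feature pattern under the two hypotheses (using 1 − P(present | H) for each absent feature).
  newsletter: 0.13 × (1 − 0.46) = 0.0702
  legitimate marketing: 0.73 × (1 − 0.23) = 0.5621
Bayes factor = 0.0702 / 0.5621 ≈ 0.125

0.125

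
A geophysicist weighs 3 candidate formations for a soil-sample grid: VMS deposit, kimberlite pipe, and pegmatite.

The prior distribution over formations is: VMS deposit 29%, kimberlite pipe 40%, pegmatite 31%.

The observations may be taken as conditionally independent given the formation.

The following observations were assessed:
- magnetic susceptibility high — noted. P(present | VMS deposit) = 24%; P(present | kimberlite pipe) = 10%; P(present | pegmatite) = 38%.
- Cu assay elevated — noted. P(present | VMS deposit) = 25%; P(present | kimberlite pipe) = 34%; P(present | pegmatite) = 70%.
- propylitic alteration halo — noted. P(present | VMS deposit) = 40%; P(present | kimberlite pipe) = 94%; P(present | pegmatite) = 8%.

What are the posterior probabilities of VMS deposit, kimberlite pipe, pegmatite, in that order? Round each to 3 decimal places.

0.264, 0.485, 0.250

By Bayes' rule with conditional independence, the unnormalized weight for each hypothesis is prior × ∏ likelihoods:
  VMS deposit: 0.29 × 0.24 × 0.25 × 0.40 = 0.00696
  kimberlite pipe: 0.40 × 0.10 × 0.34 × 0.94 = 0.012784
  pegmatite: 0.31 × 0.38 × 0.70 × 0.08 = 0.0065968
Marginal likelihood of the evidence = 0.026341.
P(VMS deposit | evidence) = 0.00696 / 0.026341 ≈ 0.264
P(kimberlite pipe | evidence) = 0.012784 / 0.026341 ≈ 0.485
P(pegmatite | evidence) = 0.0065968 / 0.026341 ≈ 0.250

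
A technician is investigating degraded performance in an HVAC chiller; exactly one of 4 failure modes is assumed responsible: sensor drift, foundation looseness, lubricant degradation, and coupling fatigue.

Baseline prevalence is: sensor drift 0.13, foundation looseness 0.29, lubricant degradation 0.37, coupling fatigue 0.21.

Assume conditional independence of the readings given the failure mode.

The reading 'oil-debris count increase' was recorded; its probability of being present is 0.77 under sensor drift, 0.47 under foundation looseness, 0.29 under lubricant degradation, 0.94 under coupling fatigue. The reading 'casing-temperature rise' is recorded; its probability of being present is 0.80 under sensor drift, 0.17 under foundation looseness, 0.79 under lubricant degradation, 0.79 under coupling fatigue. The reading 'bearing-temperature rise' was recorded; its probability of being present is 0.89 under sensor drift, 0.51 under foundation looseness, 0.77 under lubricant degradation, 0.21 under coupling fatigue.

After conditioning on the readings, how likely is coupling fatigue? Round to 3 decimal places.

For each hypothesis, the unnormalized posterior weight is prior × product of the reading likelihoods:
  sensor drift: 0.13 × 0.77 × 0.80 × 0.89 = 0.071271
  foundation looseness: 0.29 × 0.47 × 0.17 × 0.51 = 0.011817
  lubricant degradation: 0.37 × 0.29 × 0.79 × 0.77 = 0.065271
  coupling fatigue: 0.21 × 0.94 × 0.79 × 0.21 = 0.032749
The unnormalized weights sum to 0.18111.
P(coupling fatigue | evidence) = 0.032749 / 0.18111 ≈ 0.181.

0.181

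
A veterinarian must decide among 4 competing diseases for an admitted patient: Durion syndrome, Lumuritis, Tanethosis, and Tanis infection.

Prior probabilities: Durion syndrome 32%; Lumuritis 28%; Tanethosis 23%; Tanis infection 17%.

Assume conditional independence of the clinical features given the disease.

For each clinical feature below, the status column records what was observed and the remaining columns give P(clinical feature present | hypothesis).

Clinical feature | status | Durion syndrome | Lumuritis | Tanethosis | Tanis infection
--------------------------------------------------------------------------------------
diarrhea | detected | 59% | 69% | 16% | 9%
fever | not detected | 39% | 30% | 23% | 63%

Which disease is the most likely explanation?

Lumuritis

For each hypothesis, the unnormalized posterior weight is prior × product of the clinical feature likelihoods (using 1 − P(present | H) for each absent clinical feature):
  Durion syndrome: 0.32 × 0.59 × (1 − 0.39) = 0.11517
  Lumuritis: 0.28 × 0.69 × (1 − 0.30) = 0.13524
  Tanethosis: 0.23 × 0.16 × (1 − 0.23) = 0.028336
  Tanis infection: 0.17 × 0.09 × (1 − 0.63) = 0.005661
Normalizing constant Z = 0.11517 + 0.13524 + 0.028336 + 0.005661 = 0.28441.
P(Durion syndrome | evidence) ≈ 0.11517 / 0.28441 ≈ 0.405
P(Lumuritis | evidence) ≈ 0.13524 / 0.28441 ≈ 0.476
P(Tanethosis | evidence) ≈ 0.028336 / 0.28441 ≈ 0.100
P(Tanis infection | evidence) ≈ 0.005661 / 0.28441 ≈ 0.020
The largest is 0.476, so Lumuritis is most probable.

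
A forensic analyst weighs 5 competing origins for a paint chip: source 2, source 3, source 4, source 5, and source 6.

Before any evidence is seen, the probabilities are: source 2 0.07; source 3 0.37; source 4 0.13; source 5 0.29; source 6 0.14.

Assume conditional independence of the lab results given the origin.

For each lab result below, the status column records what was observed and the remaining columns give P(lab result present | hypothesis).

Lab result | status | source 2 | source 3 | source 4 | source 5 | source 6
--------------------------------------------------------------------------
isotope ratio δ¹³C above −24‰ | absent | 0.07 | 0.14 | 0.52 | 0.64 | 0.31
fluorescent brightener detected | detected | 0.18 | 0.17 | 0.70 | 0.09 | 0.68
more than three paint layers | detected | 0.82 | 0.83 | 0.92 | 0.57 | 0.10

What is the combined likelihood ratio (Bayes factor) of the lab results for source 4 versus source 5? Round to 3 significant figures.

16.7

The Bayes factor is the ratio of the joint likelihoods of the lab result pattern under the two hypotheses (using 1 − P(present | H) for each absent lab result).
  source 4: (1 − 0.52) × 0.70 × 0.92 = 0.30912
  source 5: (1 − 0.64) × 0.09 × 0.57 = 0.018468
Bayes factor = 0.30912 / 0.018468 ≈ 16.7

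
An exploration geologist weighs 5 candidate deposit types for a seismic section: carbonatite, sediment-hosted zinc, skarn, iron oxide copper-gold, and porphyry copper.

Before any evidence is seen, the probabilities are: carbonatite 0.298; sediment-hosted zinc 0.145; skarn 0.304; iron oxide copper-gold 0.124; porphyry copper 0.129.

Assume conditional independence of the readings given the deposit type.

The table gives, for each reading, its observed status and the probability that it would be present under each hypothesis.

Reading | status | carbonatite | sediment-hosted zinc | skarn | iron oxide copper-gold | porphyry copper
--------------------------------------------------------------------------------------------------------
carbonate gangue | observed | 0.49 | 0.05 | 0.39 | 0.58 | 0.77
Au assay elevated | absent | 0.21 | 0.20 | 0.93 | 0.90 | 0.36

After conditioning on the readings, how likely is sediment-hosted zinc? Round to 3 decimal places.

0.029

By Bayes' rule with conditional independence, the unnormalized weight for each hypothesis is prior × ∏ likelihoods (using 1 − P(present | H) for each absent reading):
  carbonatite: 0.298 × 0.49 × (1 − 0.21) = 0.11536
  sediment-hosted zinc: 0.145 × 0.05 × (1 − 0.20) = 0.0058
  skarn: 0.304 × 0.39 × (1 − 0.93) = 0.0082992
  iron oxide copper-gold: 0.124 × 0.58 × (1 − 0.90) = 0.007192
  porphyry copper: 0.129 × 0.77 × (1 − 0.36) = 0.063571
The unnormalized weights sum to 0.20022.
P(sediment-hosted zinc | evidence) = 0.0058 / 0.20022 ≈ 0.029.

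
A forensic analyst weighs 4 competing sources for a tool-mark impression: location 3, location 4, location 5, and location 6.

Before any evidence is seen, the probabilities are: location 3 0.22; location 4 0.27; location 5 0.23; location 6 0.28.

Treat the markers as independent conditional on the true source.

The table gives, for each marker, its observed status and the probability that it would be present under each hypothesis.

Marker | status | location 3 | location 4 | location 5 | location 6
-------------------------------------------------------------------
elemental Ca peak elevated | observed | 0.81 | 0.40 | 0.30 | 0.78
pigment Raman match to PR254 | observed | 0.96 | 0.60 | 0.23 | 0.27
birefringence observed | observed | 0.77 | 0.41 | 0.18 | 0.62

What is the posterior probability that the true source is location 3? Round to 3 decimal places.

0.666

By Bayes' rule with conditional independence, the unnormalized weight for each hypothesis is prior × ∏ likelihoods:
  location 3: 0.22 × 0.81 × 0.96 × 0.77 = 0.13173
  location 4: 0.27 × 0.40 × 0.60 × 0.41 = 0.026568
  location 5: 0.23 × 0.30 × 0.23 × 0.18 = 0.0028566
  location 6: 0.28 × 0.78 × 0.27 × 0.62 = 0.03656
Normalizing constant Z = 0.13173 + 0.026568 + 0.0028566 + 0.03656 = 0.19771.
P(location 3 | evidence) = 0.13173 / 0.19771 ≈ 0.666.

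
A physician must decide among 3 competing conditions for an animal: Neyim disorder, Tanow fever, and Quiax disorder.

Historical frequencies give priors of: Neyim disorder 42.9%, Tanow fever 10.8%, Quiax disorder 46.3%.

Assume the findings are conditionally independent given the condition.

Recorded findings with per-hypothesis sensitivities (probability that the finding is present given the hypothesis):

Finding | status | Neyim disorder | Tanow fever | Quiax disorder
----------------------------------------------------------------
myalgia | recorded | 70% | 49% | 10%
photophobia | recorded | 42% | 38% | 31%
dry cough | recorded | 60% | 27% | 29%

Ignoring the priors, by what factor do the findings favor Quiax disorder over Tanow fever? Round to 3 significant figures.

0.179

Joint likelihood of the evidence pattern under each hypothesis:
  Quiax disorder: 0.10 × 0.31 × 0.29 = 0.00899
  Tanow fever: 0.49 × 0.38 × 0.27 = 0.050274
Bayes factor = 0.00899 / 0.050274 ≈ 0.179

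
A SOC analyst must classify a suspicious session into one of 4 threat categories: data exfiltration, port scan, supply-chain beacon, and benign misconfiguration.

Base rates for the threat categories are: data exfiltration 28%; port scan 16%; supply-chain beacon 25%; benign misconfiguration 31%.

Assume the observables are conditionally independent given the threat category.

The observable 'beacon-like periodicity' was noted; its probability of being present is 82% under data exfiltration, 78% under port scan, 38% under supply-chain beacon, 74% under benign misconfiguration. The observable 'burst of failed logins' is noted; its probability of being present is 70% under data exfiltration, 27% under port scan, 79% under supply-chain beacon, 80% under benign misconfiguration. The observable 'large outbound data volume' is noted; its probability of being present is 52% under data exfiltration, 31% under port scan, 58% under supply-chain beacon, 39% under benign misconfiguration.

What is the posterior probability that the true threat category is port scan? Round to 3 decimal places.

0.050

By Bayes' rule with conditional independence, the unnormalized weight for each hypothesis is prior × ∏ likelihoods:
  data exfiltration: 0.28 × 0.82 × 0.70 × 0.52 = 0.083574
  port scan: 0.16 × 0.78 × 0.27 × 0.31 = 0.010446
  supply-chain beacon: 0.25 × 0.38 × 0.79 × 0.58 = 0.043529
  benign misconfiguration: 0.31 × 0.74 × 0.80 × 0.39 = 0.071573
The unnormalized weights sum to 0.20912.
P(port scan | evidence) = 0.010446 / 0.20912 ≈ 0.050.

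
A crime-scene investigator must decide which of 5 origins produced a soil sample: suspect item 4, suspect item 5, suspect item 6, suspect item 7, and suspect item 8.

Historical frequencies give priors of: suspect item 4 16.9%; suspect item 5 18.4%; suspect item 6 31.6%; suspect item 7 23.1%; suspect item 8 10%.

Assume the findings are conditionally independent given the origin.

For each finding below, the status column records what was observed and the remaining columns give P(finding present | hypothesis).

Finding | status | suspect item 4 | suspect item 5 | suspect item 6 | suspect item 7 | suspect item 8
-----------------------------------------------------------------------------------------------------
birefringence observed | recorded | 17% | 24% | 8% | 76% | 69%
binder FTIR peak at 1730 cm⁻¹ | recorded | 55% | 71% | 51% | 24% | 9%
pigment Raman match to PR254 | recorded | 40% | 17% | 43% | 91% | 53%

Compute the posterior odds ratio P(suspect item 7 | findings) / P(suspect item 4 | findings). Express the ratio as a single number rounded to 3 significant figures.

Unnormalized posterior weight (prior times the finding likelihoods) for each of the two hypotheses:
  suspect item 7: 0.231 × 0.76 × 0.24 × 0.91 = 0.038342
  suspect item 4: 0.169 × 0.17 × 0.55 × 0.40 = 0.0063206
Odds(suspect item 7 : suspect item 4) = 0.038342 / 0.0063206 ≈ 6.07.

6.07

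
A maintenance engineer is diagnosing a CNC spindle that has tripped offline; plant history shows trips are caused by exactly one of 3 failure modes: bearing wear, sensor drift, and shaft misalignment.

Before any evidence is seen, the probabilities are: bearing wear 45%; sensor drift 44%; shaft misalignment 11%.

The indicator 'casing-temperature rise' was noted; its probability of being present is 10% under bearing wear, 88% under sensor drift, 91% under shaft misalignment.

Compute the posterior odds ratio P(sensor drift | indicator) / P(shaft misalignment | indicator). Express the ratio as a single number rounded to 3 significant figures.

3.87

Posterior odds equal prior odds times the likelihood ratio; only the two competing hypotheses matter.
  sensor drift: 0.44 × 0.88 = 0.3872
  shaft misalignment: 0.11 × 0.91 = 0.1001
Posterior odds = 0.3872 / 0.1001 ≈ 3.87.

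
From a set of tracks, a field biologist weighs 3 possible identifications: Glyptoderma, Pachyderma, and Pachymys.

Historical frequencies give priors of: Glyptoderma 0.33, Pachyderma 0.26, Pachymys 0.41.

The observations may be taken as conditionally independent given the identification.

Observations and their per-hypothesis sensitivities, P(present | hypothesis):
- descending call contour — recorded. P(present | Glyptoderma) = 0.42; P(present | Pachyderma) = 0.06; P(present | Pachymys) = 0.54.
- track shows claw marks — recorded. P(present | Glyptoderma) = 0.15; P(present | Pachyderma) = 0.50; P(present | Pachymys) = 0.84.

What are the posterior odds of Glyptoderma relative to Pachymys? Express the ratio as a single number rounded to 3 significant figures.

Unnormalized posterior weight (prior times the observation likelihoods) for each of the two hypotheses:
  Glyptoderma: 0.33 × 0.42 × 0.15 = 0.02079
  Pachymys: 0.41 × 0.54 × 0.84 = 0.18598
Posterior odds = 0.02079 / 0.18598 ≈ 0.112.

0.112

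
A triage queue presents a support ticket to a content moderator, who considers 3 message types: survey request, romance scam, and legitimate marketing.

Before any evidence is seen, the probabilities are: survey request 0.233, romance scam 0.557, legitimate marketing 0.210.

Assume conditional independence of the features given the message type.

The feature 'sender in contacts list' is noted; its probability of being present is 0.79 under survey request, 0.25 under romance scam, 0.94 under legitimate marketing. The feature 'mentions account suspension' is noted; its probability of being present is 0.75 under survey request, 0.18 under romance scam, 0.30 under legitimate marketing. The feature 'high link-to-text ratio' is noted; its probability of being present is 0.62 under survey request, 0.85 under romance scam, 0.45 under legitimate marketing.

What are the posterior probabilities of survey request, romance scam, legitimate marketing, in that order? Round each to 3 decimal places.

0.641, 0.160, 0.200

By Bayes' rule with conditional independence, the unnormalized weight for each hypothesis is prior × ∏ likelihoods:
  survey request: 0.233 × 0.79 × 0.75 × 0.62 = 0.085593
  romance scam: 0.557 × 0.25 × 0.18 × 0.85 = 0.021305
  legitimate marketing: 0.210 × 0.94 × 0.30 × 0.45 = 0.026649
Marginal likelihood of the evidence = 0.13355.
P(survey request | evidence) = 0.085593 / 0.13355 ≈ 0.641
P(romance scam | evidence) = 0.021305 / 0.13355 ≈ 0.160
P(legitimate marketing | evidence) = 0.026649 / 0.13355 ≈ 0.200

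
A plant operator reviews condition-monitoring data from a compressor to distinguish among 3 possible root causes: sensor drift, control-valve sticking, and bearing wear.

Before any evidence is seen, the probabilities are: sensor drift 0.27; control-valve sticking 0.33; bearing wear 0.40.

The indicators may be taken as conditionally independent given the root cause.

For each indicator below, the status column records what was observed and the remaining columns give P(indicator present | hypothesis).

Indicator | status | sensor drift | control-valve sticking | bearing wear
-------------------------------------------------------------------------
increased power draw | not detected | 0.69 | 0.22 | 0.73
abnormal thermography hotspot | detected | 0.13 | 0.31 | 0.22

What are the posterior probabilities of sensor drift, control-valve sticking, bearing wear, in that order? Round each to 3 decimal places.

For each hypothesis, the unnormalized posterior weight is prior × product of the indicator likelihoods (using 1 − P(present | H) for each absent indicator):
  sensor drift: 0.27 × (1 − 0.69) × 0.13 = 0.010881
  control-valve sticking: 0.33 × (1 − 0.22) × 0.31 = 0.079794
  bearing wear: 0.40 × (1 − 0.73) × 0.22 = 0.02376
The unnormalized weights sum to 0.11444.
P(sensor drift | evidence) = 0.010881 / 0.11444 ≈ 0.095
P(control-valve sticking | evidence) = 0.079794 / 0.11444 ≈ 0.697
P(bearing wear | evidence) = 0.02376 / 0.11444 ≈ 0.208

0.095, 0.697, 0.208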